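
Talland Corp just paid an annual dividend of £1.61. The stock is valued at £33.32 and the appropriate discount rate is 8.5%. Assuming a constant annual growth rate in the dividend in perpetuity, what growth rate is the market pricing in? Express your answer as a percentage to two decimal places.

P = D₀(1+g)/(r−g) ⇒ P(r−g) = D₀(1+g) ⇒ g(P+D₀) = P·r − D₀
g = (P·r − D₀)/(P + D₀) = (£33.32×0.085 − £1.61) / (£33.32 + £1.61) = 0.034990

3.50%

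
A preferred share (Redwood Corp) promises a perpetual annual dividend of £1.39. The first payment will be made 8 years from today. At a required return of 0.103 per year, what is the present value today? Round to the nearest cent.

Value at end of year 7: C / r = £1.39 / 0.103 = £13.4951
Discount to today: PV = £13.4951 / (1 + 0.103)^7 = £13.4951 / 1.986226 = £6.79

£6.79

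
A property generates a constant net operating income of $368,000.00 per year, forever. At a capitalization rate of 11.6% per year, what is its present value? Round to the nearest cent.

$3172413.79

Level perpetuity: PV = C / r = $368,000.00 / 0.116 = $3,172,413.79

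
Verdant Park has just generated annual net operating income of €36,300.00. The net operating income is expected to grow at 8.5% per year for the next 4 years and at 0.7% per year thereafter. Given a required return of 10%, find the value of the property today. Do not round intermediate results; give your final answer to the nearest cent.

€512367.08

D_1 = 39385.50000
D_2 = 42733.26750
D_3 = 46365.59524
D_4 = 50306.67083
Terminal value at year 4: TV = D_4×(1+g_2)/(r−g_2) = 50658.81753/0.093 = 544718.46805
P_0 = D_1/(1+r)^1 + D_2/(1+r)^2 + D_3/(1+r)^3 + D_4/(1+r)^4 + TV/(1+r)^4
    = 35805.00000 + 35316.75000 + 34835.15795 + 34360.13307 + 372050.04306 = 512367.08409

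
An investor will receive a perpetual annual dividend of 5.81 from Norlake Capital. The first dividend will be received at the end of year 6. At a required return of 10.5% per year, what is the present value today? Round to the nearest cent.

33.59

Value at end of year 5: C / r = 5.81 / 0.105 = 55.3333
Discount to today: PV = 55.3333 / (1 + 0.105)^5 = 55.3333 / 1.647447 = 33.59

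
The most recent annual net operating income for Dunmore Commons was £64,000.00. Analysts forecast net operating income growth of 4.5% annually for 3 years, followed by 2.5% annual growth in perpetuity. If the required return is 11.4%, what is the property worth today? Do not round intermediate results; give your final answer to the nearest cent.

£777607.47

D_1 = 66880.00000
D_2 = 69889.60000
D_3 = 73034.63200
Terminal value at year 3: TV = D_3×(1+g_2)/(r−g_2) = 74860.49780/0.089 = 841129.18876
P_0 = D_1/(1+r)^1 + D_2/(1+r)^2 + D_3/(1+r)^3 + TV/(1+r)^3
    = 60035.90664 + 56317.34510 + 52829.10739 + 608425.11317 = 777607.47230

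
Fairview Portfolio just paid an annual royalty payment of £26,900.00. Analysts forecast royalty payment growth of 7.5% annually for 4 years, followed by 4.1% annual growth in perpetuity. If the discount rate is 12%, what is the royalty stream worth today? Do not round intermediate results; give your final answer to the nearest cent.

£398059.02

D_1 = 28917.50000
D_2 = 31086.31250
D_3 = 33417.78594
D_4 = 35924.11988
Terminal value at year 4: TV = D_4×(1+g_2)/(r−g_2) = 37397.00880/0.079 = 473379.85820
P_0 = D_1/(1+r)^1 + D_2/(1+r)^2 + D_3/(1+r)^3 + D_4/(1+r)^4 + TV/(1+r)^4
    = 25819.19643 + 24781.81800 + 23786.11996 + 22830.42764 + 300841.45784 = 398059.01986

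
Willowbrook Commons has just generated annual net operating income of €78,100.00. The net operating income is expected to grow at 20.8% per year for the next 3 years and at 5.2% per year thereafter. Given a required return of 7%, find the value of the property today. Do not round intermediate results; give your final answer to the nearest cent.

D_1 = 94344.80000
D_2 = 113968.51840
D_3 = 137673.97023
Terminal value at year 3: TV = D_3×(1+g_2)/(r−g_2) = 144833.01668/0.018 = 8046278.70439
P_0 = D_1/(1+r)^1 + D_2/(1+r)^2 + D_3/(1+r)^3 + TV/(1+r)^3
    = 88172.71028 + 99544.51777 + 112382.96960 + 6568160.22327 = 6868260.42092

€6868260.42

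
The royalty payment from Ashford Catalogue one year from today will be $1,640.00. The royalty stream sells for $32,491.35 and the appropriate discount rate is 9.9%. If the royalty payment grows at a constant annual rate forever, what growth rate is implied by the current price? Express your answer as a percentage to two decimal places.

P = D₁/(r−g) ⇒ g = r − D₁/P = 0.099 − $1,640.00/$32,491.35 = 0.048525

4.85%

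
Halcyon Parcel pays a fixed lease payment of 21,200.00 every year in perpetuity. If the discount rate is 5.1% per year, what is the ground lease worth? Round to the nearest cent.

Level perpetuity: PV = C / r = 21,200.00 / 0.051 = 415,686.27

415686.27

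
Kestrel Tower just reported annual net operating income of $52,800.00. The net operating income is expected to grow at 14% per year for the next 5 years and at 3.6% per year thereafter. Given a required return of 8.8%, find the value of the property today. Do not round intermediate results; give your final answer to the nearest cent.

$1632879.44

D_1 = 60192.00000
D_2 = 68618.88000
D_3 = 78225.52320
D_4 = 89177.09645
D_5 = 101661.88995
Terminal value at year 5: TV = D_5×(1+g_2)/(r−g_2) = 105321.71799/0.052 = 2025417.65363
P_0 = D_1/(1+r)^1 + D_2/(1+r)^2 + D_3/(1+r)^3 + D_4/(1+r)^4 + D_5/(1+r)^5 + TV/(1+r)^5
    = 55323.52941 + 57967.66869 + 60738.18226 + 63641.11009 + 66682.78079 + 1328526.17119 = 1632879.44244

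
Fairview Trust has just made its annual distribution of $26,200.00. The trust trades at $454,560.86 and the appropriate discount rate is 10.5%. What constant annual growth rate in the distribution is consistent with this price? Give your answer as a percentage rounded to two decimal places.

P = D₀(1+g)/(r−g) ⇒ P(r−g) = D₀(1+g) ⇒ g(P+D₀) = P·r − D₀
g = (P·r − D₀)/(P + D₀) = ($454,560.86×0.105 − $26,200.00) / ($454,560.86 + $26,200.00) = 0.044781

4.48%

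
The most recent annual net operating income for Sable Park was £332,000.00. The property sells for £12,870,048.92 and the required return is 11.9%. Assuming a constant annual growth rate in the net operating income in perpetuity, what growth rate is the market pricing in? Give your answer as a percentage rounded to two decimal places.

P = D₀(1+g)/(r−g) ⇒ P(r−g) = D₀(1+g) ⇒ g(P+D₀) = P·r − D₀
g = (P·r − D₀)/(P + D₀) = (£12,870,048.92×0.119 − £332,000.00) / (£12,870,048.92 + £332,000.00) = 0.090860

9.09%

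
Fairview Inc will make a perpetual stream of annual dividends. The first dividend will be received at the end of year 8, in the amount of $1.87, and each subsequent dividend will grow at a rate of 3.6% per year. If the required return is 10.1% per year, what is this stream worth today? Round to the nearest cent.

$14.67

Value at end of year 7: C₁ / (r − g) = $1.87 / (0.101 − 0.036) = $28.7692
Discount to today: PV = $28.7692 / (1 + 0.101)^7 = $28.7692 / 1.961152 = $14.67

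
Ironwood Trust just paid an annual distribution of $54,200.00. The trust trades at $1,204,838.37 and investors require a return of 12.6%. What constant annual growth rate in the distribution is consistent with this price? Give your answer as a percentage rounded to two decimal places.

7.75%

P = D₀(1+g)/(r−g) ⇒ P(r−g) = D₀(1+g) ⇒ g(P+D₀) = P·r − D₀
g = (P·r − D₀)/(P + D₀) = ($1,204,838.37×0.126 − $54,200.00) / ($1,204,838.37 + $54,200.00) = 0.077527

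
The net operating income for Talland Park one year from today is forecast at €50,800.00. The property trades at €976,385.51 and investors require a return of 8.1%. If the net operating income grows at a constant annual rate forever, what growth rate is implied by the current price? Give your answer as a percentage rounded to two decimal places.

P = D₁/(r−g) ⇒ g = r − D₁/P = 0.081 − €50,800.00/€976,385.51 = 0.028971

2.90%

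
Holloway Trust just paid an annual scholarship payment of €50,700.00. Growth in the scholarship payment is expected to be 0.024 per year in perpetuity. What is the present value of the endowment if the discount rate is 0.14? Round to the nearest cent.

€447558.62

D₁ = D₀ × (1 + g) = €50,700.00 × 1.024 = €51,916.8000
Growing perpetuity: P = D₁ / (r − g) = €51,916.8000 / (0.14 − 0.024) = €447,558.62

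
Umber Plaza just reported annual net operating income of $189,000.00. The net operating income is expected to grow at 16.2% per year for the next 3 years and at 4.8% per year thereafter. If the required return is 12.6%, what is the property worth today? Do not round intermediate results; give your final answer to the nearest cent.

$3394853.88

D_1 = 219618.00000
D_2 = 255196.11600
D_3 = 296537.88679
Terminal value at year 3: TV = D_3×(1+g_2)/(r−g_2) = 310771.70536/0.078 = 3984252.63280
P_0 = D_1/(1+r)^1 + D_2/(1+r)^2 + D_3/(1+r)^3 + TV/(1+r)^3
    = 195042.62877 + 201278.44994 + 207713.64017 + 2790819.16539 = 3394853.88428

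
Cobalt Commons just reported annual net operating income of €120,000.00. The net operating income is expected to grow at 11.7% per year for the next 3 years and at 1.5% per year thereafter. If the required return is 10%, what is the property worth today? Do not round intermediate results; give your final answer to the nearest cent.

D_1 = 134040.00000
D_2 = 149722.68000
D_3 = 167240.23356
Terminal value at year 3: TV = D_3×(1+g_2)/(r−g_2) = 169748.83706/0.085 = 1997045.14192
P_0 = D_1/(1+r)^1 + D_2/(1+r)^2 + D_3/(1+r)^3 + TV/(1+r)^3
    = 121854.54545 + 123737.75207 + 125650.06278 + 1500409.57319 = 1871651.93350

€1871651.93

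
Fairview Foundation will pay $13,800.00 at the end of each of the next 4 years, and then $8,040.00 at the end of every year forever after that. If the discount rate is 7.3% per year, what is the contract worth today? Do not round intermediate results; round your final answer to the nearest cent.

PV of 4-year annuity: $13,800.00 × [1 − (1+0.073)^−4] / 0.073 = 46428.67954
Perpetuity value at year 4: $8,040.00 / 0.073 = 110136.98630
PV of perpetuity: 110136.98630 / (1+0.073)^4 = 83087.23388
Total PV = 46428.67954 + 83087.23388 = 129515.91341

$129515.91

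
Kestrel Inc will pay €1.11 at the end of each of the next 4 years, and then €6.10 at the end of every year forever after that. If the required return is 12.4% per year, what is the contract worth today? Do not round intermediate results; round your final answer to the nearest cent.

PV of 4-year annuity: €1.11 × [1 − (1+0.124)^−4] / 0.124 = 3.34325
Perpetuity value at year 4: €6.10 / 0.124 = 49.19355
PV of perpetuity: 49.19355 / (1+0.124)^4 = 30.82073
Total PV = 3.34325 + 30.82073 = 34.16398

€34.16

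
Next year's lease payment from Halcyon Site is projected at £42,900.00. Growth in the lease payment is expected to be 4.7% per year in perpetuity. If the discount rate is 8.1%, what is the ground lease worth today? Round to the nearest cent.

£1261764.71

Growing perpetuity: P = D₁ / (r − g) = £42,900.0000 / (0.081 − 0.047) = £1,261,764.71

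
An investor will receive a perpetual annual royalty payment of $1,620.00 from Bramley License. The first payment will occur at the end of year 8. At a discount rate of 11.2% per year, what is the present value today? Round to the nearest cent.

Value at end of year 7: C / r = $1,620.00 / 0.112 = $14,464.2857
Discount to today: PV = $14,464.2857 / (1 + 0.112)^7 = $14,464.2857 / 2.102488 = $6,879.60

$6879.60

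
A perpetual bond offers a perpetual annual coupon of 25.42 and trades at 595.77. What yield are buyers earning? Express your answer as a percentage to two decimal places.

4.27%

P = C/r ⇒ r = C/P = 25.42/595.77 = 0.042667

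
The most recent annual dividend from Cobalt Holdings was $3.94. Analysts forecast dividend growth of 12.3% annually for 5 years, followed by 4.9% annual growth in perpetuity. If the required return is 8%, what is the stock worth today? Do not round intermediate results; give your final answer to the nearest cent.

D_1 = 4.42462
D_2 = 4.96885
D_3 = 5.58002
D_4 = 6.26636
D_5 = 7.03712
Terminal value at year 5: TV = D_5×(1+g_2)/(r−g_2) = 7.38194/0.031 = 238.12709
P_0 = D_1/(1+r)^1 + D_2/(1+r)^2 + D_3/(1+r)^3 + D_4/(1+r)^4 + D_5/(1+r)^5 + TV/(1+r)^5
    = 4.09687 + 4.25999 + 4.42960 + 4.60596 + 4.78935 + 162.06529 = 184.24705

$184.25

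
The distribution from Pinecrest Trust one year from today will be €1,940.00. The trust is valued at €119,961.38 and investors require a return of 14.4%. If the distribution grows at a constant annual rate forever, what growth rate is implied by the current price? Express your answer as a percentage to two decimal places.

12.78%

P = D₁/(r−g) ⇒ g = r − D₁/P = 0.144 − €1,940.00/€119,961.38 = 0.127828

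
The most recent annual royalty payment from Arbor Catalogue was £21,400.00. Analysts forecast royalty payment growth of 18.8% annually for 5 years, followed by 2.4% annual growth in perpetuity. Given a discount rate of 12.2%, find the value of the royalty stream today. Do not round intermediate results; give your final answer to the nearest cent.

D_1 = 25423.20000
D_2 = 30202.76160
D_3 = 35880.88078
D_4 = 42626.48637
D_5 = 50640.26580
Terminal value at year 5: TV = D_5×(1+g_2)/(r−g_2) = 51855.63218/0.098 = 529139.10392
P_0 = D_1/(1+r)^1 + D_2/(1+r)^2 + D_3/(1+r)^3 + D_4/(1+r)^4 + D_5/(1+r)^5 + TV/(1+r)^5
    = 22658.82353 + 23991.69550 + 25402.97171 + 26897.26416 + 28479.45617 + 297581.25631 = 425011.46738

£425011.47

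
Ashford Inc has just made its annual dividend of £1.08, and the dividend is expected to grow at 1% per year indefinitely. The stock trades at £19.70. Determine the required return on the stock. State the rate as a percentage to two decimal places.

D₁ = £1.08 × 1.01 = £1.0908
P = D₁/(r − g) ⇒ r = D₁/P + g = £1.0908/£19.70 + 0.01 = 0.055371 + 0.01 = 0.065371

6.54%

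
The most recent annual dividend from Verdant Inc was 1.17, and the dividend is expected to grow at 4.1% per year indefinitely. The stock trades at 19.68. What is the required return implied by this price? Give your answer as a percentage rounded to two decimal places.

D₁ = 1.17 × 1.041 = 1.2180
P = D₁/(r − g) ⇒ r = D₁/P + g = 1.2180/19.68 + 0.041 = 0.061889 + 0.041 = 0.102889

10.29%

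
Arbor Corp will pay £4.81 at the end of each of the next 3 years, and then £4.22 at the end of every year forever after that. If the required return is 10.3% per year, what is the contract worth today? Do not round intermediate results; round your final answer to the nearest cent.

£42.43

PV of 3-year annuity: £4.81 × [1 − (1+0.103)^−3] / 0.103 = 11.89886
Perpetuity value at year 3: £4.22 / 0.103 = 40.97087
PV of perpetuity: 40.97087 / (1+0.103)^3 = 30.53154
Total PV = 11.89886 + 30.53154 = 42.43040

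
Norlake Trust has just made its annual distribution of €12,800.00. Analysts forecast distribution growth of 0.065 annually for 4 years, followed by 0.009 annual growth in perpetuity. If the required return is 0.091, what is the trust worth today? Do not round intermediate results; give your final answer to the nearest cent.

D_1 = 13632.00000
D_2 = 14518.08000
D_3 = 15461.75520
D_4 = 16466.76929
Terminal value at year 4: TV = D_4×(1+g_2)/(r−g_2) = 16614.97021/0.082 = 202621.58795
P_0 = D_1/(1+r)^1 + D_2/(1+r)^2 + D_3/(1+r)^3 + D_4/(1+r)^4 + TV/(1+r)^4
    = 12494.95875 + 12197.18705 + 11906.51165 + 11622.76343 + 143016.68664 = 191238.10753

€191238.11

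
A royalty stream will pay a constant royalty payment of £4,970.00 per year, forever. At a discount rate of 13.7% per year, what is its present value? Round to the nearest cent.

£36277.37

Level perpetuity: PV = C / r = £4,970.00 / 0.137 = £36,277.37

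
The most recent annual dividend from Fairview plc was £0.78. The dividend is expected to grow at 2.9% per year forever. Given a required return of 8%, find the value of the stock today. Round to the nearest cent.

£15.74

D₁ = D₀ × (1 + g) = £0.78 × 1.029 = £0.8026
Growing perpetuity: P = D₁ / (r − g) = £0.8026 / (0.08 − 0.029) = £15.74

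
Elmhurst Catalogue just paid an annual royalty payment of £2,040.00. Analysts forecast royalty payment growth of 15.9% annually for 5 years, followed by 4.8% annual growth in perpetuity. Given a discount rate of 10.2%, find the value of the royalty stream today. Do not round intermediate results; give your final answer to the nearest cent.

D_1 = 2364.36000
D_2 = 2740.29324
D_3 = 3175.99987
D_4 = 3680.98384
D_5 = 4266.26027
Terminal value at year 5: TV = D_5×(1+g_2)/(r−g_2) = 4471.04077/0.054 = 82797.05126
P_0 = D_1/(1+r)^1 + D_2/(1+r)^2 + D_3/(1+r)^3 + D_4/(1+r)^4 + D_5/(1+r)^5 + TV/(1+r)^5
    = 2145.51724 + 2256.49227 + 2373.20739 + 2495.95949 + 2625.06085 + 50945.62535 = 62841.86259

£62841.86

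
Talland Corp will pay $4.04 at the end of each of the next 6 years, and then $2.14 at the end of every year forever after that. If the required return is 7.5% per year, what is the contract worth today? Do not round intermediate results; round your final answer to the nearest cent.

PV of 6-year annuity: $4.04 × [1 − (1+0.075)^−6] / 0.075 = 18.96314
Perpetuity value at year 6: $2.14 / 0.075 = 28.53333
PV of perpetuity: 28.53333 / (1+0.075)^6 = 18.48850
Total PV = 18.96314 + 18.48850 = 37.45164

$37.45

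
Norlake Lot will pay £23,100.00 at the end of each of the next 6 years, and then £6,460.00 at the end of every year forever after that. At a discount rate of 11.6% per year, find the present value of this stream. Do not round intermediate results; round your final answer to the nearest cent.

£124885.59

PV of 6-year annuity: £23,100.00 × [1 − (1+0.116)^−6] / 0.116 = 96059.25706
Perpetuity value at year 6: £6,460.00 / 0.116 = 55689.65517
PV of perpetuity: 55689.65517 / (1+0.116)^6 = 28826.33047
Total PV = 96059.25706 + 28826.33047 = 124885.58753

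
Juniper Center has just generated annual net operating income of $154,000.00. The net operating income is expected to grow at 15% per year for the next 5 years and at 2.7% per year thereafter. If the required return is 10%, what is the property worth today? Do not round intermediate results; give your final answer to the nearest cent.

D_1 = 177100.00000
D_2 = 203665.00000
D_3 = 234214.75000
D_4 = 269346.96250
D_5 = 309749.00688
Terminal value at year 5: TV = D_5×(1+g_2)/(r−g_2) = 318112.23006/0.073 = 4357701.78165
P_0 = D_1/(1+r)^1 + D_2/(1+r)^2 + D_3/(1+r)^3 + D_4/(1+r)^4 + D_5/(1+r)^5 + TV/(1+r)^5
    = 161000.00000 + 168318.18182 + 175969.00826 + 183967.59955 + 192329.76317 + 2705789.95576 = 3587374.50856

$3587374.51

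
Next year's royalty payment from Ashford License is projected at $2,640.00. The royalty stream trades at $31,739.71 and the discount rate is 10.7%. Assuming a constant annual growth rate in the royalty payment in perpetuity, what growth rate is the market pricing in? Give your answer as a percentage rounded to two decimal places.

P = D₁/(r−g) ⇒ g = r − D₁/P = 0.107 − $2,640.00/$31,739.71 = 0.023823

2.38%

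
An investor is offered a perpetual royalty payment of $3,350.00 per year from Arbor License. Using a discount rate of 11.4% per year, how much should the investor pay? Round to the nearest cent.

Level perpetuity: PV = C / r = $3,350.00 / 0.114 = $29,385.96

$29385.96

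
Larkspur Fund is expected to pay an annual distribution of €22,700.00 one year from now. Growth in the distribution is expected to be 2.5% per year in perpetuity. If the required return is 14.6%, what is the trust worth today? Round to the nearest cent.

Growing perpetuity: P = D₁ / (r − g) = €22,700.0000 / (0.146 − 0.025) = €187,603.31

€187603.31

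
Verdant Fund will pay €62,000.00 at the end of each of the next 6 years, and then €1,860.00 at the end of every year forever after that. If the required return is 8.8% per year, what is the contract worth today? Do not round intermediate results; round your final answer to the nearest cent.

PV of 6-year annuity: €62,000.00 × [1 − (1+0.088)^−6] / 0.088 = 279793.24652
Perpetuity value at year 6: €1,860.00 / 0.088 = 21136.36364
PV of perpetuity: 21136.36364 / (1+0.088)^6 = 12742.56624
Total PV = 279793.24652 + 12742.56624 = 292535.81276

€292535.81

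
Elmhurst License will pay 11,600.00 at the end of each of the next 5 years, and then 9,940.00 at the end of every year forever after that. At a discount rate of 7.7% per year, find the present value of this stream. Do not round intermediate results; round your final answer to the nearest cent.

135771.55

PV of 5-year annuity: 11,600.00 × [1 − (1+0.077)^−5] / 0.077 = 46683.97010
Perpetuity value at year 5: 9,940.00 / 0.077 = 129090.90909
PV of perpetuity: 129090.90909 / (1+0.077)^5 = 89087.57609
Total PV = 46683.97010 + 89087.57609 = 135771.54619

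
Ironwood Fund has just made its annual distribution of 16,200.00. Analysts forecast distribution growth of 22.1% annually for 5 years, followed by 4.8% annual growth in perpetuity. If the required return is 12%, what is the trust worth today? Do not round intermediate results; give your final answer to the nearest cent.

468837.76

D_1 = 19780.20000
D_2 = 24151.62420
D_3 = 29489.13315
D_4 = 36006.23157
D_5 = 43963.60875
Terminal value at year 5: TV = D_5×(1+g_2)/(r−g_2) = 46073.86197/0.072 = 639914.74961
P_0 = D_1/(1+r)^1 + D_2/(1+r)^2 + D_3/(1+r)^3 + D_4/(1+r)^4 + D_5/(1+r)^5 + TV/(1+r)^5
    = 17660.89286 + 19253.52695 + 20989.78250 + 22882.61110 + 24946.13228 + 363104.81430 = 468837.75998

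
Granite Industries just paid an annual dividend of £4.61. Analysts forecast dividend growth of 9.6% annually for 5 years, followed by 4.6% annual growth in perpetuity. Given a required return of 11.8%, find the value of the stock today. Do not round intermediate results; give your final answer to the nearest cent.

£82.36

D_1 = 5.05256
D_2 = 5.53761
D_3 = 6.06922
D_4 = 6.65186
D_5 = 7.29044
Terminal value at year 5: TV = D_5×(1+g_2)/(r−g_2) = 7.62580/0.072 = 105.91388
P_0 = D_1/(1+r)^1 + D_2/(1+r)^2 + D_3/(1+r)^3 + D_4/(1+r)^4 + D_5/(1+r)^5 + TV/(1+r)^5
    = 4.51928 + 4.43035 + 4.34317 + 4.25771 + 4.17393 + 60.63786 = 82.36231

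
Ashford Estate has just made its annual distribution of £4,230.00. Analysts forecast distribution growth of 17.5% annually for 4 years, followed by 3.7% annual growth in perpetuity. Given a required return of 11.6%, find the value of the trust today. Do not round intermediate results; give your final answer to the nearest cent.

D_1 = 4970.25000
D_2 = 5840.04375
D_3 = 6862.05141
D_4 = 8062.91040
Terminal value at year 4: TV = D_4×(1+g_2)/(r−g_2) = 8361.23809/0.079 = 105838.45680
P_0 = D_1/(1+r)^1 + D_2/(1+r)^2 + D_3/(1+r)^3 + D_4/(1+r)^4 + TV/(1+r)^4
    = 4453.62903 + 4689.08075 + 4936.98018 + 5197.98540 + 68231.78305 = 87509.45840

£87509.46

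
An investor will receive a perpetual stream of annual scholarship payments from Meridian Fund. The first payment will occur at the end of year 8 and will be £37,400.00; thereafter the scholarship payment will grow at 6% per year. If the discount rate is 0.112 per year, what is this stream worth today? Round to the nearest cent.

Value at end of year 7: C₁ / (r − g) = £37,400.00 / (0.112 − 0.06) = £719,230.7692
Discount to today: PV = £719,230.7692 / (1 + 0.112)^7 = £719,230.7692 / 2.102488 = £342,085.56

£342085.56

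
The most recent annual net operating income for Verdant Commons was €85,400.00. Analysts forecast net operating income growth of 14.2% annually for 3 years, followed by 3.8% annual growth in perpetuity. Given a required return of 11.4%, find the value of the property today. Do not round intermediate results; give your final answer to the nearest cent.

D_1 = 97526.80000
D_2 = 111375.60560
D_3 = 127190.94160
Terminal value at year 3: TV = D_3×(1+g_2)/(r−g_2) = 132024.19738/0.076 = 1737160.49179
P_0 = D_1/(1+r)^1 + D_2/(1+r)^2 + D_3/(1+r)^3 + TV/(1+r)^3
    = 87546.49910 + 89746.94971 + 92002.70787 + 1256563.29959 = 1525859.45627

€1525859.46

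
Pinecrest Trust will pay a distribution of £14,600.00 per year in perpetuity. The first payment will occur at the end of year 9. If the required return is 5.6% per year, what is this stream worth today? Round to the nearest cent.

£168598.41

Value at end of year 8: C / r = £14,600.00 / 0.056 = £260,714.2857
Discount to today: PV = £260,714.2857 / (1 + 0.056)^8 = £260,714.2857 / 1.546363 = £168,598.41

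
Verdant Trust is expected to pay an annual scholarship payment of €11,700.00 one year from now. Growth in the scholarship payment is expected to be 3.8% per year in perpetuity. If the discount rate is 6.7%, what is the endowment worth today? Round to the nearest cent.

Growing perpetuity: P = D₁ / (r − g) = €11,700.0000 / (0.067 − 0.038) = €403,448.28

€403448.28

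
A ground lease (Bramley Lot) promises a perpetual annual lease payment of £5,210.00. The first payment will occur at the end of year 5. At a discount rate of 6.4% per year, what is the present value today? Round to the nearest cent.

£63517.18

Value at end of year 4: C / r = £5,210.00 / 0.064 = £81,406.2500
Discount to today: PV = £81,406.2500 / (1 + 0.064)^4 = £81,406.2500 / 1.281641 = £63,517.18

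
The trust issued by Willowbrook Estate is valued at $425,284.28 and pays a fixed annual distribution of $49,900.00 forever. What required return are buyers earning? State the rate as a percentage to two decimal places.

P = C/r ⇒ r = C/P = $49,900.00/$425,284.28 = 0.117333

11.73%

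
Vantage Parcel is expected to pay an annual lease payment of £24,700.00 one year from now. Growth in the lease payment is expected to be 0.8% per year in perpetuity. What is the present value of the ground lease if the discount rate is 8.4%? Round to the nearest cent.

Growing perpetuity: P = D₁ / (r − g) = £24,700.0000 / (0.084 − 0.008) = £325,000.00

£325000.00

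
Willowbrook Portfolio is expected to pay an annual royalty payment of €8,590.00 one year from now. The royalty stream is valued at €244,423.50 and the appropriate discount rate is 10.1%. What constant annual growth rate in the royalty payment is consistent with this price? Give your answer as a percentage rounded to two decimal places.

6.59%

P = D₁/(r−g) ⇒ g = r − D₁/P = 0.101 − €8,590.00/€244,423.50 = 0.065856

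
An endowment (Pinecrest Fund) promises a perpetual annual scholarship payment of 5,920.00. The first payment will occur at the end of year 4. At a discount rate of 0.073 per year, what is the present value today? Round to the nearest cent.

Value at end of year 3: C / r = 5,920.00 / 0.073 = 81,095.8904
Discount to today: PV = 81,095.8904 / (1 + 0.073)^3 = 81,095.8904 / 1.235376 = 65,644.70

65644.70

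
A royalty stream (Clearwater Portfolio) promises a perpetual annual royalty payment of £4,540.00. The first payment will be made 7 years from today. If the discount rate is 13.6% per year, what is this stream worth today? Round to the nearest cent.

Value at end of year 6: C / r = £4,540.00 / 0.136 = £33,382.3529
Discount to today: PV = £33,382.3529 / (1 + 0.136)^6 = £33,382.3529 / 2.149166 = £15,532.70

£15532.70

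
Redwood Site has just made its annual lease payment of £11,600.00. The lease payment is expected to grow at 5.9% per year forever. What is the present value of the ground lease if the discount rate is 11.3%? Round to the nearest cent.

D₁ = D₀ × (1 + g) = £11,600.00 × 1.059 = £12,284.4000
Growing perpetuity: P = D₁ / (r − g) = £12,284.4000 / (0.113 − 0.059) = £227,488.89

£227488.89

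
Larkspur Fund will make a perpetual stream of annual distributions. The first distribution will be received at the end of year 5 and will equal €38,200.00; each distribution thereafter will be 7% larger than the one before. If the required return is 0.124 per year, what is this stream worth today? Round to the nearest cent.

Value at end of year 4: C₁ / (r − g) = €38,200.00 / (0.124 − 0.07) = €707,407.4074
Discount to today: PV = €707,407.4074 / (1 + 0.124)^4 = €707,407.4074 / 1.596119 = €443,204.70

€443204.70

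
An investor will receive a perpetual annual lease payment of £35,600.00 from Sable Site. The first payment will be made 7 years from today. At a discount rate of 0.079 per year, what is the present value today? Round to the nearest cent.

£285557.94

Value at end of year 6: C / r = £35,600.00 / 0.079 = £450,632.9114
Discount to today: PV = £450,632.9114 / (1 + 0.079)^6 = £450,632.9114 / 1.578079 = £285,557.94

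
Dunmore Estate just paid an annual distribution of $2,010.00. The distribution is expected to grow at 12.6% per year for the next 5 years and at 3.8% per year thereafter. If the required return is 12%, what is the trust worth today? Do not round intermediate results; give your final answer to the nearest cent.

D_1 = 2263.26000
D_2 = 2548.43076
D_3 = 2869.53304
D_4 = 3231.09420
D_5 = 3638.21207
Terminal value at year 5: TV = D_5×(1+g_2)/(r−g_2) = 3776.46413/0.082 = 46054.44056
P_0 = D_1/(1+r)^1 + D_2/(1+r)^2 + D_3/(1+r)^3 + D_4/(1+r)^4 + D_5/(1+r)^5 + TV/(1+r)^5
    = 2020.76786 + 2031.59340 + 2042.47694 + 2053.41878 + 2064.41923 + 26132.52640 = 36345.20260

$36345.20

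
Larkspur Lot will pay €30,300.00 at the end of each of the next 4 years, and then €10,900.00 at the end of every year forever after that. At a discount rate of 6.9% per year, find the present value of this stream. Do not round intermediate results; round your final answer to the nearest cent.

€223831.53

PV of 4-year annuity: €30,300.00 × [1 − (1+0.069)^−4] / 0.069 = 102864.62131
Perpetuity value at year 4: €10,900.00 / 0.069 = 157971.01449
PV of perpetuity: 157971.01449 / (1+0.069)^4 = 120966.90980
Total PV = 102864.62131 + 120966.90980 = 223831.53111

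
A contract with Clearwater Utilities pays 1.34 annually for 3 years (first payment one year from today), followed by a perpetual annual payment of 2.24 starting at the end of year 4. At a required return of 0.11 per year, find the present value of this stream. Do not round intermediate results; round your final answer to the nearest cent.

18.16

PV of 3-year annuity: 1.34 × [1 − (1+0.11)^−3] / 0.11 = 3.27458
Perpetuity value at year 3: 2.24 / 0.11 = 20.36364
PV of perpetuity: 20.36364 / (1+0.11)^3 = 14.88972
Total PV = 3.27458 + 14.88972 = 18.16429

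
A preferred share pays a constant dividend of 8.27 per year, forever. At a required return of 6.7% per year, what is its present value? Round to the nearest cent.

123.43

Level perpetuity: PV = C / r = 8.27 / 0.067 = 123.43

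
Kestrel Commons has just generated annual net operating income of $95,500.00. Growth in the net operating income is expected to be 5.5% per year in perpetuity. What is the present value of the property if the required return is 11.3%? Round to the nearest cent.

D₁ = D₀ × (1 + g) = $95,500.00 × 1.055 = $100,752.5000
Growing perpetuity: P = D₁ / (r − g) = $100,752.5000 / (0.113 − 0.055) = $1,737,112.07

$1737112.07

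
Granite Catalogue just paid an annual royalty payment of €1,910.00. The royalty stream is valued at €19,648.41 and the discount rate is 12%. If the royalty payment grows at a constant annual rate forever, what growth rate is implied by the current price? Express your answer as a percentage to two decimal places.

P = D₀(1+g)/(r−g) ⇒ P(r−g) = D₀(1+g) ⇒ g(P+D₀) = P·r − D₀
g = (P·r − D₀)/(P + D₀) = (€19,648.41×0.12 − €1,910.00) / (€19,648.41 + €1,910.00) = 0.020772

2.08%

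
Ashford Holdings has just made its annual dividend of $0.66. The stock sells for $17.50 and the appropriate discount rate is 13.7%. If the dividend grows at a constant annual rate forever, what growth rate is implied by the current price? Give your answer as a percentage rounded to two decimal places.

P = D₀(1+g)/(r−g) ⇒ P(r−g) = D₀(1+g) ⇒ g(P+D₀) = P·r − D₀
g = (P·r − D₀)/(P + D₀) = ($17.50×0.137 − $0.66) / ($17.50 + $0.66) = 0.095677

9.57%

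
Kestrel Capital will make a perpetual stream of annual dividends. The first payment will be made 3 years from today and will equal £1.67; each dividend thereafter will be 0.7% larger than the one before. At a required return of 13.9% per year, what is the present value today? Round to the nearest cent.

£9.75

Value at end of year 2: C₁ / (r − g) = £1.67 / (0.139 − 0.007) = £12.6515
Discount to today: PV = £12.6515 / (1 + 0.139)^2 = £12.6515 / 1.297321 = £9.75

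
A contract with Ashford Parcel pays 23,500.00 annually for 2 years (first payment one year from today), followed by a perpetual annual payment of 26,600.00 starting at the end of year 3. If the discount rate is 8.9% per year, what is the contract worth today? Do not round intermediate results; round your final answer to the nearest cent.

293415.75

PV of 2-year annuity: 23,500.00 × [1 − (1+0.089)^−2] / 0.089 = 41395.25314
Perpetuity value at year 2: 26,600.00 / 0.089 = 298876.40449
PV of perpetuity: 298876.40449 / (1+0.089)^2 = 252020.50094
Total PV = 41395.25314 + 252020.50094 = 293415.75408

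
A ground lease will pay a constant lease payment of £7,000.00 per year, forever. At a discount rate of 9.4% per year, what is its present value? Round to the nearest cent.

£74468.09

Level perpetuity: PV = C / r = £7,000.00 / 0.094 = £74,468.09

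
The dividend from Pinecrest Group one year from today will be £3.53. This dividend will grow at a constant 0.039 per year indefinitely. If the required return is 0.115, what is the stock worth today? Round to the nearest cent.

£46.45

Growing perpetuity: P = D₁ / (r − g) = £3.5300 / (0.115 − 0.039) = £46.45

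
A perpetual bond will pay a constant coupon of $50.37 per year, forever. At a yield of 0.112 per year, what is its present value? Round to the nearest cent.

$449.73

Level perpetuity: PV = C / r = $50.37 / 0.112 = $449.73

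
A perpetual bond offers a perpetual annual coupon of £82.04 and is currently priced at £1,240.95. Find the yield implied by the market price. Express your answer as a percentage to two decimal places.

P = C/r ⇒ r = C/P = £82.04/£1,240.95 = 0.066111

6.61%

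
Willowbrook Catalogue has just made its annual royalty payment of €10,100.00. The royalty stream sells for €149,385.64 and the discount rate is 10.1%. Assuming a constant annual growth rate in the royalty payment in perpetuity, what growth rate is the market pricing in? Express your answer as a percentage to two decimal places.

P = D₀(1+g)/(r−g) ⇒ P(r−g) = D₀(1+g) ⇒ g(P+D₀) = P·r − D₀
g = (P·r − D₀)/(P + D₀) = (€149,385.64×0.101 − €10,100.00) / (€149,385.64 + €10,100.00) = 0.031275

3.13%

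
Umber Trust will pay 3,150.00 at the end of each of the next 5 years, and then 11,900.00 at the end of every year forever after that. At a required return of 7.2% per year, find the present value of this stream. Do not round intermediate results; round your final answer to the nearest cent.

PV of 5-year annuity: 3,150.00 × [1 − (1+0.072)^−5] / 0.072 = 12846.75176
Perpetuity value at year 5: 11,900.00 / 0.072 = 165277.77778
PV of perpetuity: 165277.77778 / (1+0.072)^5 = 116745.60448
Total PV = 12846.75176 + 116745.60448 = 129592.35623

129592.36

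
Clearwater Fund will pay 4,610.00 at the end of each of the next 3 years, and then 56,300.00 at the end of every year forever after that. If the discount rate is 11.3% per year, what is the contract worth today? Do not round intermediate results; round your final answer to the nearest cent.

372570.65

PV of 3-year annuity: 4,610.00 × [1 − (1+0.113)^−3] / 0.113 = 11207.00362
Perpetuity value at year 3: 56,300.00 / 0.113 = 498230.08850
PV of perpetuity: 498230.08850 / (1+0.113)^3 = 361363.64512
Total PV = 11207.00362 + 361363.64512 = 372570.64875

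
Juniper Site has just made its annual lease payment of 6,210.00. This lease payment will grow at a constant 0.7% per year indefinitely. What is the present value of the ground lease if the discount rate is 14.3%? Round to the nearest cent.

45981.40

D₁ = D₀ × (1 + g) = 6,210.00 × 1.007 = 6,253.4700
Growing perpetuity: P = D₁ / (r − g) = 6,253.4700 / (0.143 − 0.007) = 45,981.40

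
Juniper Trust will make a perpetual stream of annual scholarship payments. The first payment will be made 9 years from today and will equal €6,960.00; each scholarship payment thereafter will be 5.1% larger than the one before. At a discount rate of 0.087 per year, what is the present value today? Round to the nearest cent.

Value at end of year 8: C₁ / (r − g) = €6,960.00 / (0.087 − 0.051) = €193,333.3333
Discount to today: PV = €193,333.3333 / (1 + 0.087)^8 = €193,333.3333 / 1.949110 = €99,190.57

€99190.57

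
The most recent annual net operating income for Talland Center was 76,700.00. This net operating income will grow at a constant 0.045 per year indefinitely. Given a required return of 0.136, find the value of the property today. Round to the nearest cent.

880785.71

D₁ = D₀ × (1 + g) = 76,700.00 × 1.045 = 80,151.5000
Growing perpetuity: P = D₁ / (r − g) = 80,151.5000 / (0.136 − 0.045) = 880,785.71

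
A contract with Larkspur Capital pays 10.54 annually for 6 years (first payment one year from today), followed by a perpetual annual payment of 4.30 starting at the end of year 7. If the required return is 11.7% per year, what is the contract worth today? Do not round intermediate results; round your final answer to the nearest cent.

PV of 6-year annuity: 10.54 × [1 − (1+0.117)^−6] / 0.117 = 43.70494
Perpetuity value at year 6: 4.30 / 0.117 = 36.75214
PV of perpetuity: 36.75214 / (1+0.117)^6 = 18.92185
Total PV = 43.70494 + 18.92185 = 62.62679

62.63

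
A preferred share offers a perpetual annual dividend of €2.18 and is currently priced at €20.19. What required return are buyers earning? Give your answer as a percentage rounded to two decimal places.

10.80%

P = C/r ⇒ r = C/P = €2.18/€20.19 = 0.107974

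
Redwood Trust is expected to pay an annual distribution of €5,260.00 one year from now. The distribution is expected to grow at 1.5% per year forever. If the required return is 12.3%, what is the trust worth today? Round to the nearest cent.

€48703.70

Growing perpetuity: P = D₁ / (r − g) = €5,260.0000 / (0.123 − 0.015) = €48,703.70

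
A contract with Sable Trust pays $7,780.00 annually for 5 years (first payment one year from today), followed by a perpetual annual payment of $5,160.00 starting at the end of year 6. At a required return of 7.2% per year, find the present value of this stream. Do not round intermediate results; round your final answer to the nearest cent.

PV of 5-year annuity: $7,780.00 × [1 − (1+0.072)^−5] / 0.072 = 31729.43767
Perpetuity value at year 5: $5,160.00 / 0.072 = 71666.66667
PV of perpetuity: 71666.66667 / (1+0.072)^5 = 50622.46379
Total PV = 31729.43767 + 50622.46379 = 82351.90146

$82351.90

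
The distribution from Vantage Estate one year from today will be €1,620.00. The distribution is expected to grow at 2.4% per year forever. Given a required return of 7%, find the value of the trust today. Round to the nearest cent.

Growing perpetuity: P = D₁ / (r − g) = €1,620.0000 / (0.07 − 0.024) = €35,217.39

€35217.39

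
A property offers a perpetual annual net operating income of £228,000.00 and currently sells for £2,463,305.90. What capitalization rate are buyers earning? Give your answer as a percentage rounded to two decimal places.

P = C/r ⇒ r = C/P = £228,000.00/£2,463,305.90 = 0.092559

9.26%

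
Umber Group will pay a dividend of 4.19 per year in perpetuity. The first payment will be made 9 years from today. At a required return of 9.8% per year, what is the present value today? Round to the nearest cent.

Value at end of year 8: C / r = 4.19 / 0.098 = 42.7551
Discount to today: PV = 42.7551 / (1 + 0.098)^8 = 42.7551 / 2.112607 = 20.24

20.24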